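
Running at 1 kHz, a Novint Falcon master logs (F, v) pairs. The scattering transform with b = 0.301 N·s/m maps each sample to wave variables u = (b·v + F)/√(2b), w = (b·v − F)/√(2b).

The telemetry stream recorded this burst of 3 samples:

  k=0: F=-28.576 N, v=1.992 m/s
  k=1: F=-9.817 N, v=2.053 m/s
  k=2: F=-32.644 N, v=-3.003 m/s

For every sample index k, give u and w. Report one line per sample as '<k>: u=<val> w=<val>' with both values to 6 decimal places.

k=0: b·v=0.301×1.992=0.599592; √(2b)=0.775887; u=(0.599592+(-28.576))/0.775887=-36.057342, w=(0.599592−(-28.576))/0.775887=37.602908
k=1: b·v=0.301×2.053=0.617953; √(2b)=0.775887; u=(0.617953+(-9.817))/0.775887=-11.856175, w=(0.617953−(-9.817))/0.775887=13.449070
k=2: b·v=0.301×(-3.003)=-0.903903; √(2b)=0.775887; u=(-0.903903+(-32.644))/0.775887=-43.238153, w=(-0.903903−(-32.644))/0.775887=40.908165

0: u=-36.057342 w=37.602908
1: u=-11.856175 w=13.449070
2: u=-43.238153 w=40.908165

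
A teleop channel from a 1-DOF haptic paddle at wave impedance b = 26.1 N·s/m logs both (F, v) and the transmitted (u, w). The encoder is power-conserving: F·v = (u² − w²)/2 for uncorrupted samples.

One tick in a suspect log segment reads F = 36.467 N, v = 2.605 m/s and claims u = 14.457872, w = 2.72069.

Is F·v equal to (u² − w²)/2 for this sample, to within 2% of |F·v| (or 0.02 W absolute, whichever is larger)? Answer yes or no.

no

F·v = 36.467×2.605 = 94.996535 W.
(u² − w²)/2 = (209.030063 − 7.402154)/2 = 100.813954 W.
|Δ| = 5.817419;  2% of max(1, |F·v|) = 1.899931.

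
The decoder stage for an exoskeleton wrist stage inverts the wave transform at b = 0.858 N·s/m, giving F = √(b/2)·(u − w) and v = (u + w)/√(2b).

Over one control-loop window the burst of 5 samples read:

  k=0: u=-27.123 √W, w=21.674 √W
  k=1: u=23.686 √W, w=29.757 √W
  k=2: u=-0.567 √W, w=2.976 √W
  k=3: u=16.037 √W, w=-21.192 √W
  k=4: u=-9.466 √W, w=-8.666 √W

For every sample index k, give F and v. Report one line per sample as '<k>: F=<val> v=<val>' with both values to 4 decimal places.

k=0: u−w=-48.7970, u+w=-5.4490; √(b/2)=0.6550, √(2b)=1.3100; F=0.6550×(-48.797)=-31.9611, v=-5.4490/1.3100=-4.1597
k=1: u−w=-6.0710, u+w=53.4430; √(b/2)=0.6550, √(2b)=1.3100; F=0.6550×(-6.071)=-3.9764, v=53.4430/1.3100=40.7974
k=2: u−w=-3.5430, u+w=2.4090; √(b/2)=0.6550, √(2b)=1.3100; F=0.6550×(-3.543)=-2.3206, v=2.4090/1.3100=1.8390
k=3: u−w=37.2290, u+w=-5.1550; √(b/2)=0.6550, √(2b)=1.3100; F=0.6550×37.229=24.3843, v=-5.1550/1.3100=-3.9352
k=4: u−w=-0.8000, u+w=-18.1320; √(b/2)=0.6550, √(2b)=1.3100; F=0.6550×(-0.8)=-0.5240, v=-18.1320/1.3100=-13.8416

0: F=-31.9611 v=-4.1597
1: F=-3.9764 v=40.7974
2: F=-2.3206 v=1.8390
3: F=24.3843 v=-3.9352
4: F=-0.5240 v=-13.8416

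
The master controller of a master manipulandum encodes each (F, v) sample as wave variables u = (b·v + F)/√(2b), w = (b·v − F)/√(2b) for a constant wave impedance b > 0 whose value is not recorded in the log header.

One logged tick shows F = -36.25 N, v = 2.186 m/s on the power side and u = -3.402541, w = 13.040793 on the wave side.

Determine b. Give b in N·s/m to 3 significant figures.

u + w = 9.638252;  u + w = √(2b)·v, so √(2b) = 9.638252/2.186 = 4.409081.
b = (√(2b))²/2 = 19.439999/2 = 9.720000.
(Check via u − w = 2F/√(2b): u − w = -16.443334, 2F/√(2b) = -16.443334.)

b = 9.72 N·s/m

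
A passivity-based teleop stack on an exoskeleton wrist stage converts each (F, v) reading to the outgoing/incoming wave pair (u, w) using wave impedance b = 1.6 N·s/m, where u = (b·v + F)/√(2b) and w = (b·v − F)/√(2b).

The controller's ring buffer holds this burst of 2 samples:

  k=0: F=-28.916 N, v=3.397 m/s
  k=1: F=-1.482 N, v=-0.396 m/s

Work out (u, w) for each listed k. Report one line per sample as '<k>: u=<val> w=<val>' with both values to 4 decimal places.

k=0: b·v=1.6×3.397=5.4352; √(2b)=1.7889; u=(5.4352+(-28.916))/1.7889=-13.1262, w=(5.4352−(-28.916))/1.7889=19.2029
k=1: b·v=1.6×(-0.396)=-0.6336; √(2b)=1.7889; u=(-0.6336+(-1.482))/1.7889=-1.1827, w=(-0.6336−(-1.482))/1.7889=0.4743

0: u=-13.1262 w=19.2029
1: u=-1.1827 w=0.4743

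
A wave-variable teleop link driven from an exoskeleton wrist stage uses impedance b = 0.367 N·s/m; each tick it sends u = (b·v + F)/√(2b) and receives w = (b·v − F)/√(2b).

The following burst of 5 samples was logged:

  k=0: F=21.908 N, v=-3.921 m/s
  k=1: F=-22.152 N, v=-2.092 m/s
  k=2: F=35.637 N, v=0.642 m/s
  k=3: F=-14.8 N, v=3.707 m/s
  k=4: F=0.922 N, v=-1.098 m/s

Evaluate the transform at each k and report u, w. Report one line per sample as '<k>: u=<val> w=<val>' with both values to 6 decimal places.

0: u=23.891777 w=-27.251046
1: u=-26.752361 w=24.960065
2: u=41.871160 w=-41.321134
3: u=-15.686862 w=18.862790
4: u=0.605826 w=-1.546524

k=0: b·v=0.367×(-3.921)=-1.439007; √(2b)=0.856738; u=(-1.439007+21.908)/0.856738=23.891777, w=(-1.439007−21.908)/0.856738=-27.251046
k=1: b·v=0.367×(-2.092)=-0.767764; √(2b)=0.856738; u=(-0.767764+(-22.152))/0.856738=-26.752361, w=(-0.767764−(-22.152))/0.856738=24.960065
k=2: b·v=0.367×0.642=0.235614; √(2b)=0.856738; u=(0.235614+35.637)/0.856738=41.871160, w=(0.235614−35.637)/0.856738=-41.321134
k=3: b·v=0.367×3.707=1.360469; √(2b)=0.856738; u=(1.360469+(-14.8))/0.856738=-15.686862, w=(1.360469−(-14.8))/0.856738=18.862790
k=4: b·v=0.367×(-1.098)=-0.402966; √(2b)=0.856738; u=(-0.402966+0.922)/0.856738=0.605826, w=(-0.402966−0.922)/0.856738=-1.546524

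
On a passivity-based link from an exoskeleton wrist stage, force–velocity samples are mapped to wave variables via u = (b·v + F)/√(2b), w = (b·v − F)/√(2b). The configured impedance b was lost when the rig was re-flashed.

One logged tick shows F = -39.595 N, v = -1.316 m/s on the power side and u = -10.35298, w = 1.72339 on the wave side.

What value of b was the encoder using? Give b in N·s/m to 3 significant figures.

b = 21.5 N·s/m

u + w = -8.62959;  u + w = √(2b)·v, so √(2b) = -8.62959/(-1.316) = 6.55744.
b = (√(2b))²/2 = 43.00001/2 = 21.50000.
(Check via u − w = 2F/√(2b): u − w = -12.07637, 2F/√(2b) = -12.07636.)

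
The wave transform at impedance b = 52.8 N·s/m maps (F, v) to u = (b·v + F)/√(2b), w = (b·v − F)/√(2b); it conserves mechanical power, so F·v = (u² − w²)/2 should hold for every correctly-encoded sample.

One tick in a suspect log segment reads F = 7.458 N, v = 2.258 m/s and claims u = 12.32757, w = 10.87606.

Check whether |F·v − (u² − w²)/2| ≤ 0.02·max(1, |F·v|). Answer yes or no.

F·v = 7.458×2.258 = 16.8402 W.
(u² − w²)/2 = (151.9690 − 118.2887)/2 = 16.8402 W.
|Δ| = 0.0000;  2% of max(1, |F·v|) = 0.3368.

yes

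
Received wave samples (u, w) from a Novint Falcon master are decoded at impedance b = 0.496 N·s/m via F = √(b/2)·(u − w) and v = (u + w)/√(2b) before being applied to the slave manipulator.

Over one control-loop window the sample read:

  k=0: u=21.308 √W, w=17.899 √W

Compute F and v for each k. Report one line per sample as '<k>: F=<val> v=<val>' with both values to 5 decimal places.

k=0: u−w=3.40900, u+w=39.20700; √(b/2)=0.49800, √(2b)=0.99599; F=0.49800×3.409=1.69767, v=39.20700/0.99599=39.36478

0: F=1.69767 v=39.36478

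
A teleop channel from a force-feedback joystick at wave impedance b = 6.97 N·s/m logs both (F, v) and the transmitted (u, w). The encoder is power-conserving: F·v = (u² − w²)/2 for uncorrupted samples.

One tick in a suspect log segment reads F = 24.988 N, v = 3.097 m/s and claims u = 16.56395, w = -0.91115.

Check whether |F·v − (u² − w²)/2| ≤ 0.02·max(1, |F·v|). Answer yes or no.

F·v = 24.988×3.097 = 77.38784 W.
(u² − w²)/2 = (274.36444 − 0.83019)/2 = 136.76712 W.
|Δ| = 59.37929;  2% of max(1, |F·v|) = 1.54776.

no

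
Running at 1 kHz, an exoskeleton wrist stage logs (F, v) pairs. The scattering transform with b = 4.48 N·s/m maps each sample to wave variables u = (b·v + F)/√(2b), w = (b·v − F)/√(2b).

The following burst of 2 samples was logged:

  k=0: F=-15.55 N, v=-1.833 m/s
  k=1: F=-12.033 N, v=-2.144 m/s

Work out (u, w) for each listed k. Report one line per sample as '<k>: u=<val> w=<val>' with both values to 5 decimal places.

0: u=-7.93827 w=2.45151
1: u=-7.22879 w=0.81110

k=0: b·v=4.48×(-1.833)=-8.21184; √(2b)=2.99333; u=(-8.21184+(-15.55))/2.99333=-7.93827, w=(-8.21184−(-15.55))/2.99333=2.45151
k=1: b·v=4.48×(-2.144)=-9.60512; √(2b)=2.99333; u=(-9.60512+(-12.033))/2.99333=-7.22879, w=(-9.60512−(-12.033))/2.99333=0.81110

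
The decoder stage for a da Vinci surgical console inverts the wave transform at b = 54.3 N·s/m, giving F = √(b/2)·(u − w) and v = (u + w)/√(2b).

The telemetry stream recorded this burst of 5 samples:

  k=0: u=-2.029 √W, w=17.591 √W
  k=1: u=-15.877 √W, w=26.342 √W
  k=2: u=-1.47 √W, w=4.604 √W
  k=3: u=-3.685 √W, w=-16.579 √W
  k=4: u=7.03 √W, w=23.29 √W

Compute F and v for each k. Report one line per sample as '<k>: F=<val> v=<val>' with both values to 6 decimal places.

0: F=-102.231309 v=1.493312
1: F=-219.984894 v=1.004209
2: F=-31.648979 v=0.300735
3: F=67.185040 v=-1.944510
4: F=-84.723806 v=2.909473

k=0: u−w=-19.620000, u+w=15.562000; √(b/2)=5.210566, √(2b)=10.421132; F=5.210566×(-19.62)=-102.231309, v=15.562000/10.421132=1.493312
k=1: u−w=-42.219000, u+w=10.465000; √(b/2)=5.210566, √(2b)=10.421132; F=5.210566×(-42.219)=-219.984894, v=10.465000/10.421132=1.004209
k=2: u−w=-6.074000, u+w=3.134000; √(b/2)=5.210566, √(2b)=10.421132; F=5.210566×(-6.074)=-31.648979, v=3.134000/10.421132=0.300735
k=3: u−w=12.894000, u+w=-20.264000; √(b/2)=5.210566, √(2b)=10.421132; F=5.210566×12.894=67.185040, v=-20.264000/10.421132=-1.944510
k=4: u−w=-16.260000, u+w=30.320000; √(b/2)=5.210566, √(2b)=10.421132; F=5.210566×(-16.26)=-84.723806, v=30.320000/10.421132=2.909473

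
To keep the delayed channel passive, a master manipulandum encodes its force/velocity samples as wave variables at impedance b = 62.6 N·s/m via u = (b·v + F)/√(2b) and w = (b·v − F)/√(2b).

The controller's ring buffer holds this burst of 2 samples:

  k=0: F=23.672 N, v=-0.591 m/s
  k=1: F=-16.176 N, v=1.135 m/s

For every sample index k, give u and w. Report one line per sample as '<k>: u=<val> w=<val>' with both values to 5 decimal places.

k=0: b·v=62.6×(-0.591)=-36.99660; √(2b)=11.18928; u=(-36.99660+23.672)/11.18928=-1.19084, w=(-36.99660−23.672)/11.18928=-5.42203
k=1: b·v=62.6×1.135=71.05100; √(2b)=11.18928; u=(71.05100+(-16.176))/11.18928=4.90425, w=(71.05100−(-16.176))/11.18928=7.79559

0: u=-1.19084 w=-5.42203
1: u=4.90425 w=7.79559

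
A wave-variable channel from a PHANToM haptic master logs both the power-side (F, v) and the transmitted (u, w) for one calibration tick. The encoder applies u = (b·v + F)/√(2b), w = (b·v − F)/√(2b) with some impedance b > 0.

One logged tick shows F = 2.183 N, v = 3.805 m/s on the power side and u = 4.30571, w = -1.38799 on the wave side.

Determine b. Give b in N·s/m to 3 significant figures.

b = 0.294 N·s/m

u + w = 2.91772;  u + w = √(2b)·v, so √(2b) = 2.91772/3.805 = 0.76681.
b = (√(2b))²/2 = 0.58800/2 = 0.29400.
(Check via u − w = 2F/√(2b): u − w = 5.69370, 2F/√(2b) = 5.69370.)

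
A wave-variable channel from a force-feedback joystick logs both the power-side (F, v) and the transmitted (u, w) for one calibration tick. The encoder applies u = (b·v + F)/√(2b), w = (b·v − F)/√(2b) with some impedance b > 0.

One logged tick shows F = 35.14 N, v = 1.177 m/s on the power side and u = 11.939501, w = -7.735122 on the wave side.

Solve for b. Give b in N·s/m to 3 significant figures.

b = 6.38 N·s/m

u + w = 4.204379;  u + w = √(2b)·v, so √(2b) = 4.204379/1.177 = 3.572115.
b = (√(2b))²/2 = 12.760003/2 = 6.380002.
(Check via u − w = 2F/√(2b): u − w = 19.674623, 2F/√(2b) = 19.674620.)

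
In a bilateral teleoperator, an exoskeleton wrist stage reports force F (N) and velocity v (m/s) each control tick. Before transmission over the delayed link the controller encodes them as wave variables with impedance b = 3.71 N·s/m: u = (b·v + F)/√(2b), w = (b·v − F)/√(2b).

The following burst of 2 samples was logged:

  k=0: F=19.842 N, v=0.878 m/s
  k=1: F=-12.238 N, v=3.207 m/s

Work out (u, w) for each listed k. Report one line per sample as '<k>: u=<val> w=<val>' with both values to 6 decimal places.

0: u=8.480049 w=-6.088406
1: u=-0.124829 w=8.860593

k=0: b·v=3.71×0.878=3.257380; √(2b)=2.723968; u=(3.257380+19.842)/2.723968=8.480049, w=(3.257380−19.842)/2.723968=-6.088406
k=1: b·v=3.71×3.207=11.897970; √(2b)=2.723968; u=(11.897970+(-12.238))/2.723968=-0.124829, w=(11.897970−(-12.238))/2.723968=8.860593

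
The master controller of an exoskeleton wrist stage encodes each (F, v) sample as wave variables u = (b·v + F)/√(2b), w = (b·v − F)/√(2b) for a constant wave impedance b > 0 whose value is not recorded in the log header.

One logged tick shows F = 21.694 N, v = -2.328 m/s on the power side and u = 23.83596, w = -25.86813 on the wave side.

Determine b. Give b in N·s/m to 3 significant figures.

u + w = -2.0322;  u + w = √(2b)·v, so √(2b) = -2.0322/(-2.328) = 0.8729.
b = (√(2b))²/2 = 0.7620/2 = 0.3810.
(Check via u − w = 2F/√(2b): u − w = 49.7041, 2F/√(2b) = 49.7041.)

b = 0.381 N·s/m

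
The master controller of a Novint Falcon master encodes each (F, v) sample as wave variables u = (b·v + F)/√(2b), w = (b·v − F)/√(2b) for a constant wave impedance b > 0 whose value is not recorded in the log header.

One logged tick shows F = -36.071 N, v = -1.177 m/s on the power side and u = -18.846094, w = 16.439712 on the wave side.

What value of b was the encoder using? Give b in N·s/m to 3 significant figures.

b = 2.09 N·s/m

u + w = -2.406382;  u + w = √(2b)·v, so √(2b) = -2.406382/(-1.177) = 2.044505.
b = (√(2b))²/2 = 4.179999/2 = 2.090000.
(Check via u − w = 2F/√(2b): u − w = -35.285806, 2F/√(2b) = -35.285808.)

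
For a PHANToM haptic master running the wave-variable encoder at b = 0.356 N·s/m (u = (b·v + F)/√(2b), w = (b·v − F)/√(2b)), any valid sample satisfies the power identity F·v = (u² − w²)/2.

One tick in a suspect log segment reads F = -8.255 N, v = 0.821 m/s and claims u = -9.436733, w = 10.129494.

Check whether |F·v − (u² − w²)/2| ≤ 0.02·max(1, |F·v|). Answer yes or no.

F·v = (-8.255)×0.821 = -6.777355 W.
(u² − w²)/2 = (89.051930 − 102.606649)/2 = -6.777359 W.
|Δ| = 0.000004;  2% of max(1, |F·v|) = 0.135547.

yes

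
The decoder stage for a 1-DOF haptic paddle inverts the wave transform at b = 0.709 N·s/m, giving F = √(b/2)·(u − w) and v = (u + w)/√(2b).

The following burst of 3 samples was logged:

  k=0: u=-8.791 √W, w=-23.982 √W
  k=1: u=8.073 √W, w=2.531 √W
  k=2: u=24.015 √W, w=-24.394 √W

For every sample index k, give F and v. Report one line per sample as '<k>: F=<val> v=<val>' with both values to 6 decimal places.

0: F=9.044707 v=-27.521879
1: F=3.299701 v=8.904952
2: F=28.822671 v=-0.318274

k=0: u−w=15.191000, u+w=-32.773000; √(b/2)=0.595399, √(2b)=1.190798; F=0.595399×15.191=9.044707, v=-32.773000/1.190798=-27.521879
k=1: u−w=5.542000, u+w=10.604000; √(b/2)=0.595399, √(2b)=1.190798; F=0.595399×5.542=3.299701, v=10.604000/1.190798=8.904952
k=2: u−w=48.409000, u+w=-0.379000; √(b/2)=0.595399, √(2b)=1.190798; F=0.595399×48.409=28.822671, v=-0.379000/1.190798=-0.318274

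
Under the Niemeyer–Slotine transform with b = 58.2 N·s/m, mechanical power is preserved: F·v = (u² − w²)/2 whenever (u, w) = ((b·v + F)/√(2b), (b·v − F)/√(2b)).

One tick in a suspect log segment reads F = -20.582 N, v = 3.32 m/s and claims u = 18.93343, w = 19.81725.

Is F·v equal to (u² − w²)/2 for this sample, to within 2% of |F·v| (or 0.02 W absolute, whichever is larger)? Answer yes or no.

F·v = (-20.582)×3.32 = -68.3322 W.
(u² − w²)/2 = (358.4748 − 392.7234)/2 = -17.1243 W.
|Δ| = 51.2079;  2% of max(1, |F·v|) = 1.3666.

no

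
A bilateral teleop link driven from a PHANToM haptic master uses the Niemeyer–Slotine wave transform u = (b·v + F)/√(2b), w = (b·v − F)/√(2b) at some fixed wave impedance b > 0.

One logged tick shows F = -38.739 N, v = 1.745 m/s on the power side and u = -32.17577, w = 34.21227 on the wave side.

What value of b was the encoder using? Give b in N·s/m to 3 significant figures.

b = 0.681 N·s/m

u + w = 2.03650;  u + w = √(2b)·v, so √(2b) = 2.03650/1.745 = 1.16705.
b = (√(2b))²/2 = 1.36200/2 = 0.68100.
(Check via u − w = 2F/√(2b): u − w = -66.38804, 2F/√(2b) = -66.38797.)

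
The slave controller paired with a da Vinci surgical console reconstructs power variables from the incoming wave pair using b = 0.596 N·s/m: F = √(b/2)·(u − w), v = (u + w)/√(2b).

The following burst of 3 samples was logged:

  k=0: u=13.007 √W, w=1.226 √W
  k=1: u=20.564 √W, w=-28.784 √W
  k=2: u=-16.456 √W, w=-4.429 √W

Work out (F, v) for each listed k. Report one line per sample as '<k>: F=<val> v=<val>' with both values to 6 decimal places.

0: F=6.431174 v=13.036419
1: F=26.938765 v=-7.528937
2: F=-6.565464 v=-19.129180

k=0: u−w=11.781000, u+w=14.233000; √(b/2)=0.545894, √(2b)=1.091788; F=0.545894×11.781=6.431174, v=14.233000/1.091788=13.036419
k=1: u−w=49.348000, u+w=-8.220000; √(b/2)=0.545894, √(2b)=1.091788; F=0.545894×49.348=26.938765, v=-8.220000/1.091788=-7.528937
k=2: u−w=-12.027000, u+w=-20.885000; √(b/2)=0.545894, √(2b)=1.091788; F=0.545894×(-12.027)=-6.565464, v=-20.885000/1.091788=-19.129180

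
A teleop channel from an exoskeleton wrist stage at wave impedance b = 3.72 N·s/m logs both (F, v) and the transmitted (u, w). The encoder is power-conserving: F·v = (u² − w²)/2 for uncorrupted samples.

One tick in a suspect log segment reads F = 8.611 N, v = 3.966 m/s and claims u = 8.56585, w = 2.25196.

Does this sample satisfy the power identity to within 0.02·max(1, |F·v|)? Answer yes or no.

yes

F·v = 8.611×3.966 = 34.1512 W.
(u² − w²)/2 = (73.3738 − 5.0713)/2 = 34.1512 W.
|Δ| = 0.0000;  2% of max(1, |F·v|) = 0.6830.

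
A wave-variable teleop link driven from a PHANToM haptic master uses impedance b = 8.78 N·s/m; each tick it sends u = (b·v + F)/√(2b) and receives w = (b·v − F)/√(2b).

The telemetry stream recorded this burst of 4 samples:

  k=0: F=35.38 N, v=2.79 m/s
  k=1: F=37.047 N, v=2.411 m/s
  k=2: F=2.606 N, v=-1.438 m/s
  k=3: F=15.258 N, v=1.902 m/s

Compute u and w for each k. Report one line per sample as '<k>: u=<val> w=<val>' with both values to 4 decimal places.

0: u=14.2887 w=-2.5973
1: u=13.8924 w=-3.7892
2: u=-2.3911 w=-3.6348
3: u=7.6263 w=0.3440

k=0: b·v=8.78×2.79=24.4962; √(2b)=4.1905; u=(24.4962+35.38)/4.1905=14.2887, w=(24.4962−35.38)/4.1905=-2.5973
k=1: b·v=8.78×2.411=21.1686; √(2b)=4.1905; u=(21.1686+37.047)/4.1905=13.8924, w=(21.1686−37.047)/4.1905=-3.7892
k=2: b·v=8.78×(-1.438)=-12.6256; √(2b)=4.1905; u=(-12.6256+2.606)/4.1905=-2.3911, w=(-12.6256−2.606)/4.1905=-3.6348
k=3: b·v=8.78×1.902=16.6996; √(2b)=4.1905; u=(16.6996+15.258)/4.1905=7.6263, w=(16.6996−15.258)/4.1905=0.3440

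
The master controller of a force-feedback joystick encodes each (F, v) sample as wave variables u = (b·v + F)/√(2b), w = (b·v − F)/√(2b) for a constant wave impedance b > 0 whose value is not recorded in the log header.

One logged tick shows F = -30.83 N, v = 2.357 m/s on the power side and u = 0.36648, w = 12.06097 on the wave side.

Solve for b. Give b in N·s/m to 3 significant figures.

b = 13.9 N·s/m

u + w = 12.42745;  u + w = √(2b)·v, so √(2b) = 12.42745/2.357 = 5.27257.
b = (√(2b))²/2 = 27.80001/2 = 13.90000.
(Check via u − w = 2F/√(2b): u − w = -11.69449, 2F/√(2b) = -11.69448.)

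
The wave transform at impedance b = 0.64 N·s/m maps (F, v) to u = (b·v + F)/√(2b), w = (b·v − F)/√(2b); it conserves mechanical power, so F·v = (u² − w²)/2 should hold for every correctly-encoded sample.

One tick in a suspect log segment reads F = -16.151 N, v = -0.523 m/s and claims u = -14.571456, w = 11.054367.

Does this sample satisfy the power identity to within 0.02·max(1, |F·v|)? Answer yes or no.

no

F·v = (-16.151)×(-0.523) = 8.446973 W.
(u² − w²)/2 = (212.327330 − 122.199030)/2 = 45.064150 W.
|Δ| = 36.617177;  2% of max(1, |F·v|) = 0.168939.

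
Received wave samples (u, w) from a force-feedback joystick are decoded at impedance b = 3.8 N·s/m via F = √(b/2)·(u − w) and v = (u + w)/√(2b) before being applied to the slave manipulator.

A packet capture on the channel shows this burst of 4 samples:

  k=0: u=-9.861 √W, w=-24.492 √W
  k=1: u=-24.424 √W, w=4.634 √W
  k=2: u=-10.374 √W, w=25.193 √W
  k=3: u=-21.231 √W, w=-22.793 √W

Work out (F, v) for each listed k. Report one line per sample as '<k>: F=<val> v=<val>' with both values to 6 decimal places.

0: F=20.167442 v=-12.461143
1: F=-40.053689 v=-7.178587
2: F=-49.025726 v=5.375416
3: F=2.153068 v=-15.969183

k=0: u−w=14.631000, u+w=-34.353000; √(b/2)=1.378405, √(2b)=2.756810; F=1.378405×14.631=20.167442, v=-34.353000/2.756810=-12.461143
k=1: u−w=-29.058000, u+w=-19.790000; √(b/2)=1.378405, √(2b)=2.756810; F=1.378405×(-29.058)=-40.053689, v=-19.790000/2.756810=-7.178587
k=2: u−w=-35.567000, u+w=14.819000; √(b/2)=1.378405, √(2b)=2.756810; F=1.378405×(-35.567)=-49.025726, v=14.819000/2.756810=5.375416
k=3: u−w=1.562000, u+w=-44.024000; √(b/2)=1.378405, √(2b)=2.756810; F=1.378405×1.562=2.153068, v=-44.024000/2.756810=-15.969183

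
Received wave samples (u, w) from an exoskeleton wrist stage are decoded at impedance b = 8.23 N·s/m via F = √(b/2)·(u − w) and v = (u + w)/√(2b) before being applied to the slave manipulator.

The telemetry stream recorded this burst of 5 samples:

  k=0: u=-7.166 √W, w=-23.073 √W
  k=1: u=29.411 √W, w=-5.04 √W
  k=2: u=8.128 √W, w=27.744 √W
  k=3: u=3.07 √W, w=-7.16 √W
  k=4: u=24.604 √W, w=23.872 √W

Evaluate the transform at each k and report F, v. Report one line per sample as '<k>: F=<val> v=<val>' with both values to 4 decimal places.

k=0: u−w=15.9070, u+w=-30.2390; √(b/2)=2.0285, √(2b)=4.0571; F=2.0285×15.907=32.2681, v=-30.2390/4.0571=-7.4534
k=1: u−w=34.4510, u+w=24.3710; √(b/2)=2.0285, √(2b)=4.0571; F=2.0285×34.451=69.8854, v=24.3710/4.0571=6.0070
k=2: u−w=-19.6160, u+w=35.8720; √(b/2)=2.0285, √(2b)=4.0571; F=2.0285×(-19.616)=-39.7920, v=35.8720/4.0571=8.8418
k=3: u−w=10.2300, u+w=-4.0900; √(b/2)=2.0285, √(2b)=4.0571; F=2.0285×10.23=20.7520, v=-4.0900/4.0571=-1.0081
k=4: u−w=0.7320, u+w=48.4760; √(b/2)=2.0285, √(2b)=4.0571; F=2.0285×0.732=1.4849, v=48.4760/4.0571=11.9485

0: F=32.2681 v=-7.4534
1: F=69.8854 v=6.0070
2: F=-39.7920 v=8.8418
3: F=20.7520 v=-1.0081
4: F=1.4849 v=11.9485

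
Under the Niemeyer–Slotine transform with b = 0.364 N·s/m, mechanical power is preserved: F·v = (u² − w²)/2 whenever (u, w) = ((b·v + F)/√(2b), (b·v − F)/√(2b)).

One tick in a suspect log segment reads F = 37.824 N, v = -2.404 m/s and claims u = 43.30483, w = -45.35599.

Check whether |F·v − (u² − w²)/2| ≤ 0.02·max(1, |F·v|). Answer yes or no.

yes

F·v = 37.824×(-2.404) = -90.9289 W.
(u² − w²)/2 = (1875.3083 − 2057.1658)/2 = -90.9288 W.
|Δ| = 0.0001;  2% of max(1, |F·v|) = 1.8186.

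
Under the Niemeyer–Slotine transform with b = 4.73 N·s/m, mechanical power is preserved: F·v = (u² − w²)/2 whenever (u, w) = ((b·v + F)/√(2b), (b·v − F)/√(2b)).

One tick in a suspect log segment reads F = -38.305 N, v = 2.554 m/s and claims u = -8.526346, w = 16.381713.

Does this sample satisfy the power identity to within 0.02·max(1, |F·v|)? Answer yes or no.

F·v = (-38.305)×2.554 = -97.830970 W.
(u² − w²)/2 = (72.698576 − 268.360521)/2 = -97.830972 W.
|Δ| = 0.000002;  2% of max(1, |F·v|) = 1.956619.

yes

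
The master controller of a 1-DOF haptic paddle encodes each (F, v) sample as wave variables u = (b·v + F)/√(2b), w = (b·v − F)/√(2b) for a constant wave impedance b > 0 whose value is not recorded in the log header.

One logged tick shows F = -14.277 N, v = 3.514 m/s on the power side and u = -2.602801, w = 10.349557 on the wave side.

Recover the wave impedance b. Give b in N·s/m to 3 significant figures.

u + w = 7.746756;  u + w = √(2b)·v, so √(2b) = 7.746756/3.514 = 2.204541.
b = (√(2b))²/2 = 4.860000/2 = 2.430000.
(Check via u − w = 2F/√(2b): u − w = -12.952358, 2F/√(2b) = -12.952358.)

b = 2.43 N·s/m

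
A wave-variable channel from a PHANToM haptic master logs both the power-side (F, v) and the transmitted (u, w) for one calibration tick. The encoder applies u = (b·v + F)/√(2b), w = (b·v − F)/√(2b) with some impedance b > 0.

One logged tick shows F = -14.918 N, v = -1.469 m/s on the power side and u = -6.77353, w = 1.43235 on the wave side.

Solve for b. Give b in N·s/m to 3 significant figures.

u + w = -5.34118;  u + w = √(2b)·v, so √(2b) = -5.34118/(-1.469) = 3.63593.
b = (√(2b))²/2 = 13.21998/2 = 6.60999.
(Check via u − w = 2F/√(2b): u − w = -8.20588, 2F/√(2b) = -8.20588.)

b = 6.61 N·s/m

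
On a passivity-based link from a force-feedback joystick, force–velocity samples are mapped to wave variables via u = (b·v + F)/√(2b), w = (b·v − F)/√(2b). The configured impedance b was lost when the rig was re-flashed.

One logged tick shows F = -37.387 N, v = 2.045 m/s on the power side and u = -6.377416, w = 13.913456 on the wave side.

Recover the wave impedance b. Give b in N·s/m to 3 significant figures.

u + w = 7.536040;  u + w = √(2b)·v, so √(2b) = 7.536040/2.045 = 3.685105.
b = (√(2b))²/2 = 13.580000/2 = 6.790000.
(Check via u − w = 2F/√(2b): u − w = -20.290872, 2F/√(2b) = -20.290873.)

b = 6.79 N·s/m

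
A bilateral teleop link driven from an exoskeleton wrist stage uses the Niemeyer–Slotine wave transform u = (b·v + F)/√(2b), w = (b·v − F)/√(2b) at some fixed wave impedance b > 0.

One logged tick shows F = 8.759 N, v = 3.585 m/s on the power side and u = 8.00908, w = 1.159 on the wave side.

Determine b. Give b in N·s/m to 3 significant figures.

u + w = 9.1681;  u + w = √(2b)·v, so √(2b) = 9.1681/3.585 = 2.5573.
b = (√(2b))²/2 = 6.5400/2 = 3.2700.
(Check via u − w = 2F/√(2b): u − w = 6.8501, 2F/√(2b) = 6.8501.)

b = 3.27 N·s/m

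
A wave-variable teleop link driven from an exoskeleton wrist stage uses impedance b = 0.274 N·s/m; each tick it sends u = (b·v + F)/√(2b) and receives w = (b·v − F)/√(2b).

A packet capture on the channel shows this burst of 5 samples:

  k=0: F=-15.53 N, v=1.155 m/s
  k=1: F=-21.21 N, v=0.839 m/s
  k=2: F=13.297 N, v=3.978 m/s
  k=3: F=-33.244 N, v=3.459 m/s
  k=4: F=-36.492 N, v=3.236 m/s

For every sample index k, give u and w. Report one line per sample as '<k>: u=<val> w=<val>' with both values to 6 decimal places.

k=0: b·v=0.274×1.155=0.316470; √(2b)=0.740270; u=(0.316470+(-15.53))/0.740270=-20.551320, w=(0.316470−(-15.53))/0.740270=21.406332
k=1: b·v=0.274×0.839=0.229886; √(2b)=0.740270; u=(0.229886+(-21.21))/0.740270=-28.341156, w=(0.229886−(-21.21))/0.740270=28.962243
k=2: b·v=0.274×3.978=1.089972; √(2b)=0.740270; u=(1.089972+13.297)/0.740270=19.434757, w=(1.089972−13.297)/0.740270=-16.489962
k=3: b·v=0.274×3.459=0.947766; √(2b)=0.740270; u=(0.947766+(-33.244))/0.740270=-43.627628, w=(0.947766−(-33.244))/0.740270=46.188223
k=4: b·v=0.274×3.236=0.886664; √(2b)=0.740270; u=(0.886664+(-36.492))/0.740270=-48.097755, w=(0.886664−(-36.492))/0.740270=50.493270

0: u=-20.551320 w=21.406332
1: u=-28.341156 w=28.962243
2: u=19.434757 w=-16.489962
3: u=-43.627628 w=46.188223
4: u=-48.097755 w=50.493270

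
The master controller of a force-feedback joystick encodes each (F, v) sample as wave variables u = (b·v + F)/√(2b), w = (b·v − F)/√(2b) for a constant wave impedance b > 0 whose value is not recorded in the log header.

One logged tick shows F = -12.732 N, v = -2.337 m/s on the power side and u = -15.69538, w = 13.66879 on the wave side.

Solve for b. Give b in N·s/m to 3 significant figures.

u + w = -2.0266;  u + w = √(2b)·v, so √(2b) = -2.0266/(-2.337) = 0.8672.
b = (√(2b))²/2 = 0.7520/2 = 0.3760.
(Check via u − w = 2F/√(2b): u − w = -29.3642, 2F/√(2b) = -29.3643.)

b = 0.376 N·s/m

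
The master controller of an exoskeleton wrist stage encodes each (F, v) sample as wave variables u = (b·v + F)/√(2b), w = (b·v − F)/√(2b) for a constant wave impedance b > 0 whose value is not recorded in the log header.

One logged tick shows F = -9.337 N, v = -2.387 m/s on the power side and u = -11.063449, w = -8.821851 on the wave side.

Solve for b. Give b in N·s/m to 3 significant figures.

b = 34.7 N·s/m

u + w = -19.885300;  u + w = √(2b)·v, so √(2b) = -19.885300/(-2.387) = 8.330666.
b = (√(2b))²/2 = 69.399998/2 = 34.699999.
(Check via u − w = 2F/√(2b): u − w = -2.241598, 2F/√(2b) = -2.241597.)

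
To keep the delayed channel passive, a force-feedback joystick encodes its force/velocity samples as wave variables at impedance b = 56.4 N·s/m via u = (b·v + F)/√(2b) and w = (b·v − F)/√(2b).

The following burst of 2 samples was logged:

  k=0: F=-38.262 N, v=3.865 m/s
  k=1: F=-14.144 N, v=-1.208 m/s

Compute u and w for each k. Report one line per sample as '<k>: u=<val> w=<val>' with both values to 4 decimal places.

0: u=16.9220 w=24.1271
1: u=-7.7467 w=-5.0832

k=0: b·v=56.4×3.865=217.9860; √(2b)=10.6207; u=(217.9860+(-38.262))/10.6207=16.9220, w=(217.9860−(-38.262))/10.6207=24.1271
k=1: b·v=56.4×(-1.208)=-68.1312; √(2b)=10.6207; u=(-68.1312+(-14.144))/10.6207=-7.7467, w=(-68.1312−(-14.144))/10.6207=-5.0832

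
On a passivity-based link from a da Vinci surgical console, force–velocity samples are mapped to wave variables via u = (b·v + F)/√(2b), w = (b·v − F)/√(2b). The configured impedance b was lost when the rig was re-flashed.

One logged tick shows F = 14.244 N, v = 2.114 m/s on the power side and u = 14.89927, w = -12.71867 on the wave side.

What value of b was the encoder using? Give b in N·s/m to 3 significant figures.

u + w = 2.18060;  u + w = √(2b)·v, so √(2b) = 2.18060/2.114 = 1.03150.
b = (√(2b))²/2 = 1.06400/2 = 0.53200.
(Check via u − w = 2F/√(2b): u − w = 27.61794, 2F/√(2b) = 27.61792.)

b = 0.532 N·s/m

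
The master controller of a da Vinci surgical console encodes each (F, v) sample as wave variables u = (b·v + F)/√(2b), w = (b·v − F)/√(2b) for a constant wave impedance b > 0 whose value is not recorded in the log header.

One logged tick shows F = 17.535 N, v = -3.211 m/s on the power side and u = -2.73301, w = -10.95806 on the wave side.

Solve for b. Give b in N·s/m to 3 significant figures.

b = 9.09 N·s/m

u + w = -13.69107;  u + w = √(2b)·v, so √(2b) = -13.69107/(-3.211) = 4.26380.
b = (√(2b))²/2 = 18.18001/2 = 9.09001.
(Check via u − w = 2F/√(2b): u − w = 8.22505, 2F/√(2b) = 8.22505.)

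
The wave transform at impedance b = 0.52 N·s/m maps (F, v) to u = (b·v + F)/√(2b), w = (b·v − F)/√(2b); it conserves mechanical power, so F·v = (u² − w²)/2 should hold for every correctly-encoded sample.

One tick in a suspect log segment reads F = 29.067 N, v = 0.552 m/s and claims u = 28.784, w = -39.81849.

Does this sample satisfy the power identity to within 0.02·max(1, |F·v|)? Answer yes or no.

no

F·v = 29.067×0.552 = 16.0450 W.
(u² − w²)/2 = (828.5187 − 1585.5121)/2 = -378.4967 W.
|Δ| = 394.5417;  2% of max(1, |F·v|) = 0.3209.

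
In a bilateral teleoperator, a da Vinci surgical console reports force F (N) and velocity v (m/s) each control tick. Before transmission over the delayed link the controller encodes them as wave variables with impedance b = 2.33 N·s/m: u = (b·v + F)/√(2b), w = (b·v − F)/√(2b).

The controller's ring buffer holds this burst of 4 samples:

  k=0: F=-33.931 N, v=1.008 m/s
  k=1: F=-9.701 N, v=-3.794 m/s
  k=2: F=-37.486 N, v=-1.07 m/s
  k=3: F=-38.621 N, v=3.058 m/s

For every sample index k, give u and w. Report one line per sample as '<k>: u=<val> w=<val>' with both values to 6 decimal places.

k=0: b·v=2.33×1.008=2.348640; √(2b)=2.158703; u=(2.348640+(-33.931))/2.158703=-14.630246, w=(2.348640−(-33.931))/2.158703=16.806219
k=1: b·v=2.33×(-3.794)=-8.840020; √(2b)=2.158703; u=(-8.840020+(-9.701))/2.158703=-8.588962, w=(-8.840020−(-9.701))/2.158703=0.398841
k=2: b·v=2.33×(-1.07)=-2.493100; √(2b)=2.158703; u=(-2.493100+(-37.486))/2.158703=-18.519960, w=(-2.493100−(-37.486))/2.158703=16.210148
k=3: b·v=2.33×3.058=7.125140; √(2b)=2.158703; u=(7.125140+(-38.621))/2.158703=-14.590175, w=(7.125140−(-38.621))/2.158703=21.191490

0: u=-14.630246 w=16.806219
1: u=-8.588962 w=0.398841
2: u=-18.519960 w=16.210148
3: u=-14.590175 w=21.191490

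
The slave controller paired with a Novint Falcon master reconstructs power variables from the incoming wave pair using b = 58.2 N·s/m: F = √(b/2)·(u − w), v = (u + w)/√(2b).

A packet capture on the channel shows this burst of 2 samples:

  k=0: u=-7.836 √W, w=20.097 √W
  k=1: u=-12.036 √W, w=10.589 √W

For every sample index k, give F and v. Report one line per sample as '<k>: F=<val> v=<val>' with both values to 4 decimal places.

0: F=-150.6829 v=1.1364
1: F=-122.0492 v=-0.1341

k=0: u−w=-27.9330, u+w=12.2610; √(b/2)=5.3944, √(2b)=10.7889; F=5.3944×(-27.933)=-150.6829, v=12.2610/10.7889=1.1364
k=1: u−w=-22.6250, u+w=-1.4470; √(b/2)=5.3944, √(2b)=10.7889; F=5.3944×(-22.625)=-122.0492, v=-1.4470/10.7889=-0.1341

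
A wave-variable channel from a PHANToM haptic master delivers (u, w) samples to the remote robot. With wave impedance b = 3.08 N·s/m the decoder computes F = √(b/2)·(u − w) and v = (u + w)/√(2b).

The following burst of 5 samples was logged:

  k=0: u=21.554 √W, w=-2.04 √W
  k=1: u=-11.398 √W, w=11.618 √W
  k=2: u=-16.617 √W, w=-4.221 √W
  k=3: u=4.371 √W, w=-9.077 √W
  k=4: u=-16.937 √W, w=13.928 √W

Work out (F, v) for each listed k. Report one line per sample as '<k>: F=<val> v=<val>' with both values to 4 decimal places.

k=0: u−w=23.5940, u+w=19.5140; √(b/2)=1.2410, √(2b)=2.4819; F=1.2410×23.594=29.2794, v=19.5140/2.4819=7.8624
k=1: u−w=-23.0160, u+w=0.2200; √(b/2)=1.2410, √(2b)=2.4819; F=1.2410×(-23.016)=-28.5621, v=0.2200/2.4819=0.0886
k=2: u−w=-12.3960, u+w=-20.8380; √(b/2)=1.2410, √(2b)=2.4819; F=1.2410×(-12.396)=-15.3830, v=-20.8380/2.4819=-8.3959
k=3: u−w=13.4480, u+w=-4.7060; √(b/2)=1.2410, √(2b)=2.4819; F=1.2410×13.448=16.6885, v=-4.7060/2.4819=-1.8961
k=4: u−w=-30.8650, u+w=-3.0090; √(b/2)=1.2410, √(2b)=2.4819; F=1.2410×(-30.865)=-38.3025, v=-3.0090/2.4819=-1.2124

0: F=29.2794 v=7.8624
1: F=-28.5621 v=0.0886
2: F=-15.3830 v=-8.3959
3: F=16.6885 v=-1.8961
4: F=-38.3025 v=-1.2124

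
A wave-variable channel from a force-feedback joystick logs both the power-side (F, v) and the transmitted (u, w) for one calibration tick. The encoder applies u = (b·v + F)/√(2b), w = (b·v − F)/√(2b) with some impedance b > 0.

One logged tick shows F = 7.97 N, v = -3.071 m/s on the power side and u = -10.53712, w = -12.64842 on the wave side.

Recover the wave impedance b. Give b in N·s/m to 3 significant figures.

u + w = -23.18554;  u + w = √(2b)·v, so √(2b) = -23.18554/(-3.071) = 7.54983.
b = (√(2b))²/2 = 56.99999/2 = 28.50000.
(Check via u − w = 2F/√(2b): u − w = 2.11130, 2F/√(2b) = 2.11130.)

b = 28.5 N·s/m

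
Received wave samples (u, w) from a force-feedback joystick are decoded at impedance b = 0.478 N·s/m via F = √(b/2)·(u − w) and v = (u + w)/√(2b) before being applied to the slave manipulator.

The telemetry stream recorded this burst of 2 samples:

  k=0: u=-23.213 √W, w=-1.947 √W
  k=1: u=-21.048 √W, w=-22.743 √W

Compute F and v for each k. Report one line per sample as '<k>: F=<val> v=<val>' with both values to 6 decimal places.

k=0: u−w=-21.266000, u+w=-25.160000; √(b/2)=0.488876, √(2b)=0.977753; F=0.488876×(-21.266)=-10.396443, v=-25.160000/0.977753=-25.732483
k=1: u−w=1.695000, u+w=-43.791000; √(b/2)=0.488876, √(2b)=0.977753; F=0.488876×1.695=0.828645, v=-43.791000/0.977753=-44.787407

0: F=-10.396443 v=-25.732483
1: F=0.828645 v=-44.787407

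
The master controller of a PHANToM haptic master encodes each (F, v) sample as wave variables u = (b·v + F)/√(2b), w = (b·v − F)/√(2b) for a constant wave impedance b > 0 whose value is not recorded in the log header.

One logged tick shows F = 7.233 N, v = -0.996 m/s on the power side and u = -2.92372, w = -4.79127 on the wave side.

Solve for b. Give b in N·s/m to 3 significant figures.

u + w = -7.7150;  u + w = √(2b)·v, so √(2b) = -7.7150/(-0.996) = 7.7460.
b = (√(2b))²/2 = 60.0001/2 = 30.0001.
(Check via u − w = 2F/√(2b): u − w = 1.8676, 2F/√(2b) = 1.8676.)

b = 30 N·s/m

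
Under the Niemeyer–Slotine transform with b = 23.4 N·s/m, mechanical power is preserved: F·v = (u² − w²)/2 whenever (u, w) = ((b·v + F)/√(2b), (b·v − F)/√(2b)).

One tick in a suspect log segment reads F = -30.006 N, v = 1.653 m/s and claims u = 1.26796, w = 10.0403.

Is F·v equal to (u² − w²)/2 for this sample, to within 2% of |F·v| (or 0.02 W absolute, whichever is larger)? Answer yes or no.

yes

F·v = (-30.006)×1.653 = -49.59992 W.
(u² − w²)/2 = (1.60772 − 100.80762)/2 = -49.59995 W.
|Δ| = 0.00003;  2% of max(1, |F·v|) = 0.99200.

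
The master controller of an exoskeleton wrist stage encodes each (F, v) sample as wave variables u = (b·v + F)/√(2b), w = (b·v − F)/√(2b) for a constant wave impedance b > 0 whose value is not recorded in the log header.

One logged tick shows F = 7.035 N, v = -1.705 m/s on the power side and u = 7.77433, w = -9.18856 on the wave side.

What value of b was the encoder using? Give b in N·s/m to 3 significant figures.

b = 0.344 N·s/m

u + w = -1.4142;  u + w = √(2b)·v, so √(2b) = -1.4142/(-1.705) = 0.8295.
b = (√(2b))²/2 = 0.6880/2 = 0.3440.
(Check via u − w = 2F/√(2b): u − w = 16.9629, 2F/√(2b) = 16.9628.)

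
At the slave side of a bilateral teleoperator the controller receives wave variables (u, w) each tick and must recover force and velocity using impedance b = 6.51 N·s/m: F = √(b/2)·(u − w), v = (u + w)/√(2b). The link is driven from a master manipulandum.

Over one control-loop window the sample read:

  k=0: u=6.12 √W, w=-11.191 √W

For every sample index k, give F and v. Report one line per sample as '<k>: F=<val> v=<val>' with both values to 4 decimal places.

k=0: u−w=17.3110, u+w=-5.0710; √(b/2)=1.8042, √(2b)=3.6083; F=1.8042×17.311=31.2318, v=-5.0710/3.6083=-1.4054

0: F=31.2318 v=-1.4054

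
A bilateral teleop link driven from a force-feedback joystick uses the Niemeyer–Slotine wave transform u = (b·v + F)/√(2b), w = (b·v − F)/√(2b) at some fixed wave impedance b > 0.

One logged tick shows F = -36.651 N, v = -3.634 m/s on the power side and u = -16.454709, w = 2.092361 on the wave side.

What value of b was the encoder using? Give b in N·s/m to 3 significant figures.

u + w = -14.362348;  u + w = √(2b)·v, so √(2b) = -14.362348/(-3.634) = 3.952215.
b = (√(2b))²/2 = 15.620001/2 = 7.810000.
(Check via u − w = 2F/√(2b): u − w = -18.547070, 2F/√(2b) = -18.547070.)

b = 7.81 N·s/m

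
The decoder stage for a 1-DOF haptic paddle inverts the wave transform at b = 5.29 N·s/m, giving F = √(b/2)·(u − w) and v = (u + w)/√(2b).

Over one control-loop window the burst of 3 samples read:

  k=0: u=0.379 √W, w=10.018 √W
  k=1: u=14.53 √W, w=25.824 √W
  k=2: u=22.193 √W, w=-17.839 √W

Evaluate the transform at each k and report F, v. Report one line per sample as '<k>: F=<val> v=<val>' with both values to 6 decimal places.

0: F=-15.676345 v=3.196430
1: F=-18.367947 v=12.406342
2: F=65.105867 v=1.338584

k=0: u−w=-9.639000, u+w=10.397000; √(b/2)=1.626346, √(2b)=3.252691; F=1.626346×(-9.639)=-15.676345, v=10.397000/3.252691=3.196430
k=1: u−w=-11.294000, u+w=40.354000; √(b/2)=1.626346, √(2b)=3.252691; F=1.626346×(-11.294)=-18.367947, v=40.354000/3.252691=12.406342
k=2: u−w=40.032000, u+w=4.354000; √(b/2)=1.626346, √(2b)=3.252691; F=1.626346×40.032=65.105867, v=4.354000/3.252691=1.338584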